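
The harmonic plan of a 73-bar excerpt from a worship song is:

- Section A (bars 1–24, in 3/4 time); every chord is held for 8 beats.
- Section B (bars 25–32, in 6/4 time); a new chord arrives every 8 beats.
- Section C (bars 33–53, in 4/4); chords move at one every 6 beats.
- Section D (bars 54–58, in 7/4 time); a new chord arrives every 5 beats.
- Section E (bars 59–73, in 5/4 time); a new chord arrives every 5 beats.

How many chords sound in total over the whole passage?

51 chords

A has 72 beats and chords last 8 each, so 9 chords.
B has 48 beats and chords last 8 each, so 6 chords.
C has 84 beats and chords last 6 each, so 14 chords.
D has 35 beats and chords last 5 each, so 7 chords.
E has 75 beats and chords last 5 each, so 15 chords.
Total: 9 + 6 + 14 + 7 + 15 = 51.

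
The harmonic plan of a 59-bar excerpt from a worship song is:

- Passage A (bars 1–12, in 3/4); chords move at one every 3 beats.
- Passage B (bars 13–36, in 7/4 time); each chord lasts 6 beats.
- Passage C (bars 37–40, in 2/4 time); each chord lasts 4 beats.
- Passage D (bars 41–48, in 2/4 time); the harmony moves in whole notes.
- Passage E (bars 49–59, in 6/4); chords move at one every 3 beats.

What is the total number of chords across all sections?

68 chords

A has 36 beats and chords last 3 each, so 12 chords.
B has 168 beats and chords last 6 each, so 28 chords.
C has 8 beats and chords last 4 each, so 2 chords.
D has 16 beats and chords last 4 each, so 4 chords.
E has 66 beats and chords last 3 each, so 22 chords.
Total: 12 + 28 + 2 + 4 + 22 = 68.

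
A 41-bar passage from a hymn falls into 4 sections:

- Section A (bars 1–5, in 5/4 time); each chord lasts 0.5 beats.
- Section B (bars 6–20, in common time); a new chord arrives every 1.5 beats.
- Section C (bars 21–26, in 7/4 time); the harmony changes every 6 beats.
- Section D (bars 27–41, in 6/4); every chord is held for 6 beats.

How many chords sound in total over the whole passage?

112 chords

A has 25 beats and chords last 0.5 each, so 50 chords.
B has 60 beats and chords last 1.5 each, so 40 chords.
C has 42 beats and chords last 6 each, so 7 chords.
D has 90 beats and chords last 6 each, so 15 chords.
Total: 50 + 40 + 7 + 15 = 112.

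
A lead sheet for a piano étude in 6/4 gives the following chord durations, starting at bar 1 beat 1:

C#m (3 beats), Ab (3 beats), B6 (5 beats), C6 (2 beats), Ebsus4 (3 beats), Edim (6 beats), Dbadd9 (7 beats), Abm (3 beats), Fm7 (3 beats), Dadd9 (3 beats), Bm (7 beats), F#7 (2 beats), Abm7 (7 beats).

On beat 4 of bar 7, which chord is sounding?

Beat 4 of bar 7 is beat (7−1)×6 + 4 = 40 overall.
Running totals: C#m ends at 3, Ab ends at 6, B6 ends at 11, C6 ends at 13, Ebsus4 ends at 16, Edim ends at 22, Dbadd9 ends at 29, Abm ends at 32, Fm7 ends at 35, Dadd9 ends at 38, Bm ends at 45.
Beat 40 falls within Bm.

Bm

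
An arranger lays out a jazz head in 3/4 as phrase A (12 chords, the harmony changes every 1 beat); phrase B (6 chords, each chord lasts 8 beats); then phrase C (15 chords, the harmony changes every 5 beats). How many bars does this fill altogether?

A: 12 × 1 = 12 beats = 4 bars.
B: 6 × 8 = 48 beats = 16 bars.
C: 15 × 5 = 75 beats = 25 bars.
Total: 4 + 16 + 25 = 45 bars.

45 bars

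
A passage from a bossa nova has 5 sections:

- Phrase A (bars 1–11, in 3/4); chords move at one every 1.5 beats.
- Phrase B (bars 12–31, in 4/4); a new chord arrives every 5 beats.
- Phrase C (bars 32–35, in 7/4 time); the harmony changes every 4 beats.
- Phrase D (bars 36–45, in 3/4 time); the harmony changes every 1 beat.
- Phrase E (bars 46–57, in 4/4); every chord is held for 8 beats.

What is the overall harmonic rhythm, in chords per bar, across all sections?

A: 11 × 3 = 33 beats ÷ 1.5 = 22 chords.
B: 20 × 4 = 80 beats ÷ 5 = 16 chords.
C: 4 × 7 = 28 beats ÷ 4 = 7 chords.
D: 10 × 3 = 30 beats ÷ 1 = 30 chords.
E: 12 × 4 = 48 beats ÷ 8 = 6 chords.
Overall: 81 chords over 57 bars → 81/57 = 27/19 chords per bar.

27/19 chords per bar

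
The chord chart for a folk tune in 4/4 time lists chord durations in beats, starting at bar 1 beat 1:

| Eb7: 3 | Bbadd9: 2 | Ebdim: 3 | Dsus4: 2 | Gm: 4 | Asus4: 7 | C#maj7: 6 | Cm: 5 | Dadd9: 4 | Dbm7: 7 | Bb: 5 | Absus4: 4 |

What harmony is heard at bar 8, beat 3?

Beat 3 of bar 8 is beat (8−1)×4 + 3 = 31 overall.
Running totals: Eb7 ends at 3, Bbadd9 ends at 5, Ebdim ends at 8, Dsus4 ends at 10, Gm ends at 14, Asus4 ends at 21, C#maj7 ends at 27, Cm ends at 32.
Beat 31 falls within Cm.

Cm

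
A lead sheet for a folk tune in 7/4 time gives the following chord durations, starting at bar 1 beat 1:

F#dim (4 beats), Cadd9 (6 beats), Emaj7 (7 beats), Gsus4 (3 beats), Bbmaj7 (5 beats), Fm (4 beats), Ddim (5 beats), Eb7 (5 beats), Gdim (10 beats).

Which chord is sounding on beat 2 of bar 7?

Beat 2 of bar 7 is beat (7−1)×7 + 2 = 44 overall.
Running totals: F#dim ends at 4, Cadd9 ends at 10, Emaj7 ends at 17, Gsus4 ends at 20, Bbmaj7 ends at 25, Fm ends at 29, Ddim ends at 34, Eb7 ends at 39, Gdim ends at 49.
Beat 44 falls within Gdim.

Gdim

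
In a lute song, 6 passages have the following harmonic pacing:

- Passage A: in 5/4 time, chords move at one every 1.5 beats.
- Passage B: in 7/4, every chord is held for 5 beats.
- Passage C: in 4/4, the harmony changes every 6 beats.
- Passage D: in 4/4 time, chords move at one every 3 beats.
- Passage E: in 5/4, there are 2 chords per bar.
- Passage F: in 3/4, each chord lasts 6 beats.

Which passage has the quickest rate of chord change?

A: 5 beats/bar ÷ 1.5 beats/chord = 10/3 chords/bar.
B: 7 beats/bar ÷ 5 beats/chord = 1.4 chords/bar.
C: 4 beats/bar ÷ 6 beats/chord = 2/3 chords/bar.
D: 4 beats/bar ÷ 3 beats/chord = 4/3 chords/bar.
E: 5 beats/bar ÷ 2.5 beats/chord = 2 chords/bar.
F: 3 beats/bar ÷ 6 beats/chord = 0.5 chords/bar.
Fastest is A at 10/3 chords/bar.

Passage A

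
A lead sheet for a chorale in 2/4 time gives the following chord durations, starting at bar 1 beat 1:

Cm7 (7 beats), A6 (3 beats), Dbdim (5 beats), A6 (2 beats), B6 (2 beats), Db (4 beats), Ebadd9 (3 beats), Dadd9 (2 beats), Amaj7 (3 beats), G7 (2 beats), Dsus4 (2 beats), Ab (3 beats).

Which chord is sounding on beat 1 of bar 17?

Beat 1 of bar 17 is beat (17−1)×2 + 1 = 33 overall.
Running totals: Cm7 ends at 7, A6 ends at 10, Dbdim ends at 15, A6 ends at 17, B6 ends at 19, Db ends at 23, Ebadd9 ends at 26, Dadd9 ends at 28, Amaj7 ends at 31, G7 ends at 33.
Beat 33 falls within G7.

G7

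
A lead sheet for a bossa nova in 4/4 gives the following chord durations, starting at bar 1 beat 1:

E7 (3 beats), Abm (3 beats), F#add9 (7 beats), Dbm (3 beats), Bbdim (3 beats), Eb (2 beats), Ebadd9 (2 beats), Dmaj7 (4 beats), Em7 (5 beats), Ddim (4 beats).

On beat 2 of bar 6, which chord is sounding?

Beat 2 of bar 6 is beat (6−1)×4 + 2 = 22 overall.
Running totals: E7 ends at 3, Abm ends at 6, F#add9 ends at 13, Dbm ends at 16, Bbdim ends at 19, Eb ends at 21, Ebadd9 ends at 23.
Beat 22 falls within Ebadd9.

Ebadd9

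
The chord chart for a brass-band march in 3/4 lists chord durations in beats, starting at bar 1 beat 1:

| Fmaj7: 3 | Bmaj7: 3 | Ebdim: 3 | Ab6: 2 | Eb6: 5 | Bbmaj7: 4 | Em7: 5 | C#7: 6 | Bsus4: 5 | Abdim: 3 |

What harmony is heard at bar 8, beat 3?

Em7

Beat 3 of bar 8 is beat (8−1)×3 + 3 = 24 overall.
Running totals: Fmaj7 ends at 3, Bmaj7 ends at 6, Ebdim ends at 9, Ab6 ends at 11, Eb6 ends at 16, Bbmaj7 ends at 20, Em7 ends at 25.
Beat 24 falls within Em7.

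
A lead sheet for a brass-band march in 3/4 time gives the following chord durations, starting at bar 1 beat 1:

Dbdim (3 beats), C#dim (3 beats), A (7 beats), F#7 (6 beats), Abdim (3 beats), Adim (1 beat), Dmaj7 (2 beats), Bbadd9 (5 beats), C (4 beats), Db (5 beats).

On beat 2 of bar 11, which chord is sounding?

Beat 2 of bar 11 is beat (11−1)×3 + 2 = 32 overall.
Running totals: Dbdim ends at 3, C#dim ends at 6, A ends at 13, F#7 ends at 19, Abdim ends at 22, Adim ends at 23, Dmaj7 ends at 25, Bbadd9 ends at 30, C ends at 34.
Beat 32 falls within C.

C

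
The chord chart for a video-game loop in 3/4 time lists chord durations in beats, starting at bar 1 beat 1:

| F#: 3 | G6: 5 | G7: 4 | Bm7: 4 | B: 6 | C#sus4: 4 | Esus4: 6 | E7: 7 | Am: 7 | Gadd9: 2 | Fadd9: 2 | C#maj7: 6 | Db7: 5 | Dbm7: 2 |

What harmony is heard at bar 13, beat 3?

E7

Beat 3 of bar 13 is beat (13−1)×3 + 3 = 39 overall.
Running totals: F# ends at 3, G6 ends at 8, G7 ends at 12, Bm7 ends at 16, B ends at 22, C#sus4 ends at 26, Esus4 ends at 32, E7 ends at 39.
Beat 39 falls within E7.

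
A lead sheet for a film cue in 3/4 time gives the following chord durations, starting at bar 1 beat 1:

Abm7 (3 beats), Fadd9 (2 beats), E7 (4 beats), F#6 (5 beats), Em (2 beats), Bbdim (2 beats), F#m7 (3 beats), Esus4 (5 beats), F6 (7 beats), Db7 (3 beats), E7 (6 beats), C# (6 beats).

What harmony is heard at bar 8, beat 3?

Beat 3 of bar 8 is beat (8−1)×3 + 3 = 24 overall.
Running totals: Abm7 ends at 3, Fadd9 ends at 5, E7 ends at 9, F#6 ends at 14, Em ends at 16, Bbdim ends at 18, F#m7 ends at 21, Esus4 ends at 26.
Beat 24 falls within Esus4.

Esus4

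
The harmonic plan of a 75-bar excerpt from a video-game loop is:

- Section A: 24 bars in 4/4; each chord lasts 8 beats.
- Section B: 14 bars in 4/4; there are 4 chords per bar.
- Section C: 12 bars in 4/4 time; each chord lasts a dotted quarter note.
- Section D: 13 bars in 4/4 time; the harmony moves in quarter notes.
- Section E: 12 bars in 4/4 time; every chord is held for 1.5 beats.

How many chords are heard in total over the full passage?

184 chords

A: 24 bars × 4 beats = 96 beats; 8 beats/chord → 12 chords.
B: 14 bars × 4 beats = 56 beats; 1 beat/chord → 56 chords.
C: 12 bars × 4 beats = 48 beats; 1.5 beats/chord → 32 chords.
D: 13 bars × 4 beats = 52 beats; 1 beat/chord → 52 chords.
E: 12 bars × 4 beats = 48 beats; 1.5 beats/chord → 32 chords.
Total: 12 + 56 + 32 + 52 + 32 = 184.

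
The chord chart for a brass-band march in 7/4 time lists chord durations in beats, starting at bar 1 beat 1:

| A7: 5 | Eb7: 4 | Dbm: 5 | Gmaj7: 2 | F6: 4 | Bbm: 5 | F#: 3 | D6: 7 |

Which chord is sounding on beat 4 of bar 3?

F6

Beat 4 of bar 3 is beat (3−1)×7 + 4 = 18 overall.
Running totals: A7 ends at 5, Eb7 ends at 9, Dbm ends at 14, Gmaj7 ends at 16, F6 ends at 20.
Beat 18 falls within F6.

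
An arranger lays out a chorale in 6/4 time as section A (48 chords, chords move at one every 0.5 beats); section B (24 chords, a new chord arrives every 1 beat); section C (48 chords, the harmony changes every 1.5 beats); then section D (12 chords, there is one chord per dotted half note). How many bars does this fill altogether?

26 bars

A: 48 × 0.5 = 24 beats = 4 bars.
B: 24 × 1 = 24 beats = 4 bars.
C: 48 × 1.5 = 72 beats = 12 bars.
D: 12 × 3 = 36 beats = 6 bars.
Total: 4 + 4 + 12 + 6 = 26 bars.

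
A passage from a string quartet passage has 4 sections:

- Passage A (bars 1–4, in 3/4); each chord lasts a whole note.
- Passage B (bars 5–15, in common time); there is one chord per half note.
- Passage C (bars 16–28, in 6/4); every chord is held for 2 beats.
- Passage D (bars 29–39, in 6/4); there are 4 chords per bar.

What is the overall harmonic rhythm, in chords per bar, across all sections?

A: 4 bars of 3 beats is 12 beats; at 4 beats each that's 3 chords.
B: 11 bars of 4 beats is 44 beats; at 2 beats each that's 22 chords.
C: 13 bars of 6 beats is 78 beats; at 2 beats each that's 39 chords.
D: 11 bars of 6 beats is 66 beats; at 1.5 beats each that's 44 chords.
Overall: 108 chords over 39 bars → 108/39 = 36/13 chords per bar.

36/13 chords per bar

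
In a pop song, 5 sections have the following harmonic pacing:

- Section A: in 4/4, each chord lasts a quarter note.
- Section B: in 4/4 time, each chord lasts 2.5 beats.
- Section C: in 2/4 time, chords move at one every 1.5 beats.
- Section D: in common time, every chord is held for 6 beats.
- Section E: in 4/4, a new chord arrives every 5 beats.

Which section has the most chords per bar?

Section A

A: 4/1 = 4 chords/bar.
B: 4/2.5 = 1.6 chords/bar.
C: 2/1.5 = 4/3 chords/bar.
D: 4/6 = 2/3 chords/bar.
E: 4/5 = 0.8 chords/bar.
Fastest is A at 4 chords/bar.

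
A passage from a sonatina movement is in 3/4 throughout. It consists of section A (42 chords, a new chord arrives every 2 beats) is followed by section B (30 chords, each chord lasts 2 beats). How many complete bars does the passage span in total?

A: 42 × 2 = 84 beats = 28 bars.
B: 30 × 2 = 60 beats = 20 bars.
Total: 28 + 20 = 48 bars.

48 bars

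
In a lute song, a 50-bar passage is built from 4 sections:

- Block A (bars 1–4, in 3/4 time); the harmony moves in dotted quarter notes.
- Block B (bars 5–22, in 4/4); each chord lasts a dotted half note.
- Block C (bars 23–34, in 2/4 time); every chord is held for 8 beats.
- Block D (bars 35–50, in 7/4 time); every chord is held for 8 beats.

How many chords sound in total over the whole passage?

A has 12 beats and chords last 1.5 each, so 8 chords.
B has 72 beats and chords last 3 each, so 24 chords.
C has 24 beats and chords last 8 each, so 3 chords.
D has 112 beats and chords last 8 each, so 14 chords.
Total: 8 + 24 + 3 + 14 = 49.

49 chords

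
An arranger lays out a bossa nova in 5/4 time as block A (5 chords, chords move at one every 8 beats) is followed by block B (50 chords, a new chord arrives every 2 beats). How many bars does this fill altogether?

28 bars

A: 5 × 8 = 40 beats = 8 bars.
B: 50 × 2 = 100 beats = 20 bars.
Total: 8 + 20 = 28 bars.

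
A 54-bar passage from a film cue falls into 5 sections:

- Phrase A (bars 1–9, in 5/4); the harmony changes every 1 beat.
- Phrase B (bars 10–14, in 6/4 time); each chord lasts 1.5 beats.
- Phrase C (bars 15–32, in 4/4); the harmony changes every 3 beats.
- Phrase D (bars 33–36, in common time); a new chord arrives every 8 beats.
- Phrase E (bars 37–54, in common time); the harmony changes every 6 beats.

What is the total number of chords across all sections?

A: 9 bars × 5 beats = 45 beats; 1 beat/chord → 45 chords.
B: 5 bars × 6 beats = 30 beats; 1.5 beats/chord → 20 chords.
C: 18 bars × 4 beats = 72 beats; 3 beats/chord → 24 chords.
D: 4 bars × 4 beats = 16 beats; 8 beats/chord → 2 chords.
E: 18 bars × 4 beats = 72 beats; 6 beats/chord → 12 chords.
Total: 45 + 20 + 24 + 2 + 12 = 103.

103 chords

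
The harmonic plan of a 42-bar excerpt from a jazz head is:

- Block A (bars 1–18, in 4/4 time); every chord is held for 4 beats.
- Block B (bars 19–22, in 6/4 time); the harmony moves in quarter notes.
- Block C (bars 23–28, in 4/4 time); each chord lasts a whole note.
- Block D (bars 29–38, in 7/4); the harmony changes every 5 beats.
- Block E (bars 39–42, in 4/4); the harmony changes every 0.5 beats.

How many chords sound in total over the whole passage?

94 chords

A: 18 bars × 4 beats = 72 beats; 4 beats/chord → 18 chords.
B: 4 bars × 6 beats = 24 beats; 1 beat/chord → 24 chords.
C: 6 bars × 4 beats = 24 beats; 4 beats/chord → 6 chords.
D: 10 bars × 7 beats = 70 beats; 5 beats/chord → 14 chords.
E: 4 bars × 4 beats = 16 beats; 0.5 beats/chord → 32 chords.
Total: 18 + 24 + 6 + 14 + 32 = 94.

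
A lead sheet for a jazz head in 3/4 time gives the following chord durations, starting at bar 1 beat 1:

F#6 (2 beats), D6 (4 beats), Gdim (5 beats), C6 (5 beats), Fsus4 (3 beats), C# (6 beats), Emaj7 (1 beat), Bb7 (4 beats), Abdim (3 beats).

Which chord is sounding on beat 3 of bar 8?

C#

Beat 3 of bar 8 is beat (8−1)×3 + 3 = 24 overall.
Running totals: F#6 ends at 2, D6 ends at 6, Gdim ends at 11, C6 ends at 16, Fsus4 ends at 19, C# ends at 25.
Beat 24 falls within C#.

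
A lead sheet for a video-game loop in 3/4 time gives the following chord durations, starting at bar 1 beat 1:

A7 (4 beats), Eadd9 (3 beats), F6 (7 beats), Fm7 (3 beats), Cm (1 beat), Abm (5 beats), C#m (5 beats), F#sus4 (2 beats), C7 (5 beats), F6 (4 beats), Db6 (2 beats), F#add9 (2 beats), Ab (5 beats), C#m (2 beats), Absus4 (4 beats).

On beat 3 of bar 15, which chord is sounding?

Beat 3 of bar 15 is beat (15−1)×3 + 3 = 45 overall.
Running totals: A7 ends at 4, Eadd9 ends at 7, F6 ends at 14, Fm7 ends at 17, Cm ends at 18, Abm ends at 23, C#m ends at 28, F#sus4 ends at 30, C7 ends at 35, F6 ends at 39, Db6 ends at 41, F#add9 ends at 43, Ab ends at 48.
Beat 45 falls within Ab.

Ab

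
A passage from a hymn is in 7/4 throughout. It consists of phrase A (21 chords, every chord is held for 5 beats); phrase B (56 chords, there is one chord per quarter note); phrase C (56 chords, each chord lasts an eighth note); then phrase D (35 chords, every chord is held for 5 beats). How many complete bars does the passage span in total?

52 bars

A: 21 × 5 = 105 beats = 15 bars.
B: 56 × 1 = 56 beats = 8 bars.
C: 56 × 0.5 = 28 beats = 4 bars.
D: 35 × 5 = 175 beats = 25 bars.
Total: 15 + 8 + 4 + 25 = 52 bars.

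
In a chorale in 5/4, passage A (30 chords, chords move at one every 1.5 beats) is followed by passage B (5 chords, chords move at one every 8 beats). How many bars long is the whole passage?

A: 30 × 1.5 = 45 beats = 9 bars.
B: 5 × 8 = 40 beats = 8 bars.
Total: 9 + 8 = 17 bars.

17 bars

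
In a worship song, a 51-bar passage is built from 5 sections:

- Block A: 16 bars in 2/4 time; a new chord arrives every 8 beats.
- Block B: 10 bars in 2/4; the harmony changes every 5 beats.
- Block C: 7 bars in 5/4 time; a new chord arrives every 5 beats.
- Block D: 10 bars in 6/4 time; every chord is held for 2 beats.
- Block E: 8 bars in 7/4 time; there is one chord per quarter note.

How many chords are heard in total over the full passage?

101 chords

A: 16 bars × 2 beats = 32 beats; 8 beats/chord → 4 chords.
B: 10 bars × 2 beats = 20 beats; 5 beats/chord → 4 chords.
C: 7 bars × 5 beats = 35 beats; 5 beats/chord → 7 chords.
D: 10 bars × 6 beats = 60 beats; 2 beats/chord → 30 chords.
E: 8 bars × 7 beats = 56 beats; 1 beat/chord → 56 chords.
Total: 4 + 4 + 7 + 30 + 56 = 101.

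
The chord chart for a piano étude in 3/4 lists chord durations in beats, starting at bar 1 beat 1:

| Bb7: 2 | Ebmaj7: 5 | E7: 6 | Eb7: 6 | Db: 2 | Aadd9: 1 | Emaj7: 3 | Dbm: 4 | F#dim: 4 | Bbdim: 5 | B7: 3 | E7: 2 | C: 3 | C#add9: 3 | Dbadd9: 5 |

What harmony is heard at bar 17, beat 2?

Dbadd9

Beat 2 of bar 17 is beat (17−1)×3 + 2 = 50 overall.
Running totals: Bb7 ends at 2, Ebmaj7 ends at 7, E7 ends at 13, Eb7 ends at 19, Db ends at 21, Aadd9 ends at 22, Emaj7 ends at 25, Dbm ends at 29, F#dim ends at 33, Bbdim ends at 38, B7 ends at 41, E7 ends at 43, C ends at 46, C#add9 ends at 49, Dbadd9 ends at 54.
Beat 50 falls within Dbadd9.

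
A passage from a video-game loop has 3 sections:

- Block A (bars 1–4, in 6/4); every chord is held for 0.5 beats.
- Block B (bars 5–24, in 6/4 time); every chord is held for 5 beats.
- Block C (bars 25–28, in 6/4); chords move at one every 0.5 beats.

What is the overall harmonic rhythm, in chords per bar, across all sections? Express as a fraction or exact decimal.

30/7 chords per bar

A: 4 × 6 = 24 beats ÷ 0.5 = 48 chords.
B: 20 × 6 = 120 beats ÷ 5 = 24 chords.
C: 4 × 6 = 24 beats ÷ 0.5 = 48 chords.
Overall: 120 chords over 28 bars → 120/28 = 30/7 chords per bar.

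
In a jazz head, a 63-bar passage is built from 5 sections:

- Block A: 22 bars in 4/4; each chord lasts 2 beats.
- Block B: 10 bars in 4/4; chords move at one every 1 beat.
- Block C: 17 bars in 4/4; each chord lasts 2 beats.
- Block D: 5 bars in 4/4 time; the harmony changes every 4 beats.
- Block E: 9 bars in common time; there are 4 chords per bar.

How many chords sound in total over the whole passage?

A: 22 bars × 4 beats = 88 beats; 2 beats/chord → 44 chords.
B: 10 bars × 4 beats = 40 beats; 1 beat/chord → 40 chords.
C: 17 bars × 4 beats = 68 beats; 2 beats/chord → 34 chords.
D: 5 bars × 4 beats = 20 beats; 4 beats/chord → 5 chords.
E: 9 bars × 4 beats = 36 beats; 1 beat/chord → 36 chords.
Total: 44 + 40 + 34 + 5 + 36 = 159.

159 chords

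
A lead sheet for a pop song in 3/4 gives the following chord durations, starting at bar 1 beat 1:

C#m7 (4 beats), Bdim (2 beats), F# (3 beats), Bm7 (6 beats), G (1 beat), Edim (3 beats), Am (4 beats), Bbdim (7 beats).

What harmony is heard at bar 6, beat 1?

Beat 1 of bar 6 is beat (6−1)×3 + 1 = 16 overall.
Running totals: C#m7 ends at 4, Bdim ends at 6, F# ends at 9, Bm7 ends at 15, G ends at 16.
Beat 16 falls within G.

G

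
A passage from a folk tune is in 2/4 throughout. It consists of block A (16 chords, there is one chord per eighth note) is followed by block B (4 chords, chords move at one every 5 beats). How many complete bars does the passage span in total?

14 bars

A: 16 × 0.5 = 8 beats = 4 bars.
B: 4 × 5 = 20 beats = 10 bars.
Total: 4 + 10 = 14 bars.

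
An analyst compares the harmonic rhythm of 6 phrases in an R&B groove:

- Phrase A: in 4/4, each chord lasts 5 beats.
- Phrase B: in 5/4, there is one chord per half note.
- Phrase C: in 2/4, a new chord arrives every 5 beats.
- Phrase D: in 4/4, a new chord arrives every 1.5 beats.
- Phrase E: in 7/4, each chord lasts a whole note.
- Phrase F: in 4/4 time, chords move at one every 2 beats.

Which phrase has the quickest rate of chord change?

Phrase D

A: each chord is 5 beats in 4/4, so 0.8 per bar.
B: each chord is 2 beats in 5/4, so 2.5 per bar.
C: each chord is 5 beats in 2/4, so 0.4 per bar.
D: each chord is 1.5 beats in 4/4, so 8/3 per bar.
E: each chord is 4 beats in 7/4, so 1.75 per bar.
F: each chord is 2 beats in 4/4, so 2 per bar.
Fastest is D at 8/3 chords/bar.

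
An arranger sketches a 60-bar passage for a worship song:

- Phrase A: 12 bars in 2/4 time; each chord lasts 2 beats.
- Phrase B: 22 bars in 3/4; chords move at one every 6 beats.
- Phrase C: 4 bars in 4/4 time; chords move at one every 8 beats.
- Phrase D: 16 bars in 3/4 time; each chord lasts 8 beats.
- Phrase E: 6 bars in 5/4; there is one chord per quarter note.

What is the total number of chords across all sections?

61 chords

A has 24 beats and chords last 2 each, so 12 chords.
B has 66 beats and chords last 6 each, so 11 chords.
C has 16 beats and chords last 8 each, so 2 chords.
D has 48 beats and chords last 8 each, so 6 chords.
E has 30 beats and chords last 1 each, so 30 chords.
Total: 12 + 11 + 2 + 6 + 30 = 61.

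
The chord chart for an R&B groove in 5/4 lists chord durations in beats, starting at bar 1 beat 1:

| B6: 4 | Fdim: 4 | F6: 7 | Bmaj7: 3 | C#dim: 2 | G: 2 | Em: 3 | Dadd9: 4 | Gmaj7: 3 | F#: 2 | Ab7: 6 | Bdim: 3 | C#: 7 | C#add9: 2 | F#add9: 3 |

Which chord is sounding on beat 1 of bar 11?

C#add9

Beat 1 of bar 11 is beat (11−1)×5 + 1 = 51 overall.
Running totals: B6 ends at 4, Fdim ends at 8, F6 ends at 15, Bmaj7 ends at 18, C#dim ends at 20, G ends at 22, Em ends at 25, Dadd9 ends at 29, Gmaj7 ends at 32, F# ends at 34, Ab7 ends at 40, Bdim ends at 43, C# ends at 50, C#add9 ends at 52.
Beat 51 falls within C#add9.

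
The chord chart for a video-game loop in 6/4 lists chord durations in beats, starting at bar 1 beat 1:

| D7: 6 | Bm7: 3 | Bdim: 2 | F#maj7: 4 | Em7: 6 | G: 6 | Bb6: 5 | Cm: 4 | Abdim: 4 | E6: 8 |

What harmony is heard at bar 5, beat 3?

G

Beat 3 of bar 5 is beat (5−1)×6 + 3 = 27 overall.
Running totals: D7 ends at 6, Bm7 ends at 9, Bdim ends at 11, F#maj7 ends at 15, Em7 ends at 21, G ends at 27.
Beat 27 falls within G.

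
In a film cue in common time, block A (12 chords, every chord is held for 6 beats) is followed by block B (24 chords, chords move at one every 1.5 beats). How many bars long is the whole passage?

27 bars

A: 12 × 6 = 72 beats = 18 bars.
B: 24 × 1.5 = 36 beats = 9 bars.
Total: 18 + 9 = 27 bars.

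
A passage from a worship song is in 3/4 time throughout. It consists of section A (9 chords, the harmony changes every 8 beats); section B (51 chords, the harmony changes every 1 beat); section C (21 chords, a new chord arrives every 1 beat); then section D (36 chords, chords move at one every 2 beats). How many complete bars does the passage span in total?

A: 9 × 8 = 72 beats = 24 bars.
B: 51 × 1 = 51 beats = 17 bars.
C: 21 × 1 = 21 beats = 7 bars.
D: 36 × 2 = 72 beats = 24 bars.
Total: 24 + 17 + 7 + 24 = 72 bars.

72 bars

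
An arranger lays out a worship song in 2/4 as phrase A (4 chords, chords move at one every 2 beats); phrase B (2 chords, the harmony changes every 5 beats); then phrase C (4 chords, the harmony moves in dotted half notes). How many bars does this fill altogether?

15 bars

A: 4 × 2 = 8 beats = 4 bars.
B: 2 × 5 = 10 beats = 5 bars.
C: 4 × 3 = 12 beats = 6 bars.
Total: 4 + 5 + 6 = 15 bars.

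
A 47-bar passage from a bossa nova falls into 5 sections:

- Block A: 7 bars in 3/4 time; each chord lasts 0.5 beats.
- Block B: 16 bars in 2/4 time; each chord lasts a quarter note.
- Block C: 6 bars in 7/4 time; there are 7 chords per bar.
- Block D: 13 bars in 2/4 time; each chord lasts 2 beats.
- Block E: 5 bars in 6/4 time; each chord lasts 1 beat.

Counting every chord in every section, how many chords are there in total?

A: 7 bars × 3 beats = 21 beats; 0.5 beats/chord → 42 chords.
B: 16 bars × 2 beats = 32 beats; 1 beat/chord → 32 chords.
C: 6 bars × 7 beats = 42 beats; 1 beat/chord → 42 chords.
D: 13 bars × 2 beats = 26 beats; 2 beats/chord → 13 chords.
E: 5 bars × 6 beats = 30 beats; 1 beat/chord → 30 chords.
Total: 42 + 32 + 42 + 13 + 30 = 159.

159 chords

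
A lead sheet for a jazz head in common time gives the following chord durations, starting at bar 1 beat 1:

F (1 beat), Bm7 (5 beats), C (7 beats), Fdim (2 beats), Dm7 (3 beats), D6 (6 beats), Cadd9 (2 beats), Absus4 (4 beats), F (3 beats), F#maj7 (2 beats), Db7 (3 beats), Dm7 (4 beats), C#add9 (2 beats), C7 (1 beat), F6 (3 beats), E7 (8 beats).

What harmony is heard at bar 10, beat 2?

Beat 2 of bar 10 is beat (10−1)×4 + 2 = 38 overall.
Running totals: F ends at 1, Bm7 ends at 6, C ends at 13, Fdim ends at 15, Dm7 ends at 18, D6 ends at 24, Cadd9 ends at 26, Absus4 ends at 30, F ends at 33, F#maj7 ends at 35, Db7 ends at 38.
Beat 38 falls within Db7.

Db7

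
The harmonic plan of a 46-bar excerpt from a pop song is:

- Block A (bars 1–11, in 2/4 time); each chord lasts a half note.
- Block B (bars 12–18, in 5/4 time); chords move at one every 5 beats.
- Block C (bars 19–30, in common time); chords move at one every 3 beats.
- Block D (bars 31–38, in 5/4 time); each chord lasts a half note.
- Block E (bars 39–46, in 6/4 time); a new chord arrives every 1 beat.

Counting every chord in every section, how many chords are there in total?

102 chords

A: 11 bars × 2 beats = 22 beats; 2 beats/chord → 11 chords.
B: 7 bars × 5 beats = 35 beats; 5 beats/chord → 7 chords.
C: 12 bars × 4 beats = 48 beats; 3 beats/chord → 16 chords.
D: 8 bars × 5 beats = 40 beats; 2 beats/chord → 20 chords.
E: 8 bars × 6 beats = 48 beats; 1 beat/chord → 48 chords.
Total: 11 + 7 + 16 + 20 + 48 = 102.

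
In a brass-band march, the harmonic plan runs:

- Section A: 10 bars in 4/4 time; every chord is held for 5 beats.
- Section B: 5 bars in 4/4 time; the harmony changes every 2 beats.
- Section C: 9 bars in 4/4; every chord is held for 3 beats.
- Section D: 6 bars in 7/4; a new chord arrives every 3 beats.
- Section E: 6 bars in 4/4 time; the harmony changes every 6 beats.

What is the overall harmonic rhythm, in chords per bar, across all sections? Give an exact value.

4/3 chords per bar

A: 10 × 4 = 40 beats ÷ 5 = 8 chords.
B: 5 × 4 = 20 beats ÷ 2 = 10 chords.
C: 9 × 4 = 36 beats ÷ 3 = 12 chords.
D: 6 × 7 = 42 beats ÷ 3 = 14 chords.
E: 6 × 4 = 24 beats ÷ 6 = 4 chords.
Overall: 48 chords over 36 bars → 48/36 = 4/3 chords per bar.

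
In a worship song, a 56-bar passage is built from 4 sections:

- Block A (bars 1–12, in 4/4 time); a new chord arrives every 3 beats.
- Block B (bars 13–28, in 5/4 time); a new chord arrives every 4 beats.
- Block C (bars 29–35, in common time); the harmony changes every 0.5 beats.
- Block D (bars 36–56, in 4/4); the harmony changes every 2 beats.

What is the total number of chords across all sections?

A: 12 bars × 4 beats = 48 beats; 3 beats/chord → 16 chords.
B: 16 bars × 5 beats = 80 beats; 4 beats/chord → 20 chords.
C: 7 bars × 4 beats = 28 beats; 0.5 beats/chord → 56 chords.
D: 21 bars × 4 beats = 84 beats; 2 beats/chord → 42 chords.
Total: 16 + 20 + 56 + 42 = 134.

134 chords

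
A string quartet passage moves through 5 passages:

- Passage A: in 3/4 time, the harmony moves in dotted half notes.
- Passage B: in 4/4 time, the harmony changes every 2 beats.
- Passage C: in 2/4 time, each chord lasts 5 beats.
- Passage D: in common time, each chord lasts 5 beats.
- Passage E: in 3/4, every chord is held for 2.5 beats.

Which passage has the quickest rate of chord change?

A: 3 beats/bar ÷ 3 beats/chord = 1 chord/bar.
B: 4 beats/bar ÷ 2 beats/chord = 2 chords/bar.
C: 2 beats/bar ÷ 5 beats/chord = 0.4 chords/bar.
D: 4 beats/bar ÷ 5 beats/chord = 0.8 chords/bar.
E: 3 beats/bar ÷ 2.5 beats/chord = 1.2 chords/bar.
Fastest is B at 2 chords/bar.

Passage B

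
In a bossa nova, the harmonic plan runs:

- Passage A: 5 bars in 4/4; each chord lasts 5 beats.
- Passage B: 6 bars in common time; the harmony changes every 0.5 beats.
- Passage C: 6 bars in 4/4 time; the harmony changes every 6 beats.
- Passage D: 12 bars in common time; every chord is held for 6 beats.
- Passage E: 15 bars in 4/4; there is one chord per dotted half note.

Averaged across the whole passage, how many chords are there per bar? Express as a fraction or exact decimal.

21/11 chords per bar

A: 5 × 4 = 20 beats ÷ 5 = 4 chords.
B: 6 × 4 = 24 beats ÷ 0.5 = 48 chords.
C: 6 × 4 = 24 beats ÷ 6 = 4 chords.
D: 12 × 4 = 48 beats ÷ 6 = 8 chords.
E: 15 × 4 = 60 beats ÷ 3 = 20 chords.
Overall: 84 chords over 44 bars → 84/44 = 21/11 chords per bar.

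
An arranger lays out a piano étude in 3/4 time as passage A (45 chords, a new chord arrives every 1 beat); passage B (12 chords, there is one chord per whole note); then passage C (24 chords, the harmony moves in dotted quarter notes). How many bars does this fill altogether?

A: 45 × 1 = 45 beats = 15 bars.
B: 12 × 4 = 48 beats = 16 bars.
C: 24 × 1.5 = 36 beats = 12 bars.
Total: 15 + 16 + 12 = 43 bars.

43 bars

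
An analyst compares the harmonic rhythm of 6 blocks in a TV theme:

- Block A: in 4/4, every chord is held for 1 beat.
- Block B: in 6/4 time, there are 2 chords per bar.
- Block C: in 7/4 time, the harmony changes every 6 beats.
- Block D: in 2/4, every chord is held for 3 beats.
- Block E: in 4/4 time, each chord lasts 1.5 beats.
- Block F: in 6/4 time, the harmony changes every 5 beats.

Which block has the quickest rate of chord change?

A: 4/1 = 4 chords/bar.
B: 6/3 = 2 chords/bar.
C: 7/6 = 7/6 chords/bar.
D: 2/3 = 2/3 chords/bar.
E: 4/1.5 = 8/3 chords/bar.
F: 6/5 = 1.2 chords/bar.
Fastest is A at 4 chords/bar.

Block A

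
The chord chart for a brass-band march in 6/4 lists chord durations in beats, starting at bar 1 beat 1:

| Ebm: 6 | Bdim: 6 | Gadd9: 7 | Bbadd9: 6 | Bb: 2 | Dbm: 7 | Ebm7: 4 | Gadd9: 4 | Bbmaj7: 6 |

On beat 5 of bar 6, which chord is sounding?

Ebm7

Beat 5 of bar 6 is beat (6−1)×6 + 5 = 35 overall.
Running totals: Ebm ends at 6, Bdim ends at 12, Gadd9 ends at 19, Bbadd9 ends at 25, Bb ends at 27, Dbm ends at 34, Ebm7 ends at 38.
Beat 35 falls within Ebm7.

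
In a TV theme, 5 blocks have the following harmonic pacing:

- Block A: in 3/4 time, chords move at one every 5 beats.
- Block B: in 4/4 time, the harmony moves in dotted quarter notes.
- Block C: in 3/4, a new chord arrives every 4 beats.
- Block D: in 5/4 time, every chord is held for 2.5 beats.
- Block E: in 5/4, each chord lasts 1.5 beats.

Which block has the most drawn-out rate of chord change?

A: 3 beats/bar ÷ 5 beats/chord = 0.6 chords/bar.
B: 4 beats/bar ÷ 1.5 beats/chord = 8/3 chords/bar.
C: 3 beats/bar ÷ 4 beats/chord = 0.75 chords/bar.
D: 5 beats/bar ÷ 2.5 beats/chord = 2 chords/bar.
E: 5 beats/bar ÷ 1.5 beats/chord = 10/3 chords/bar.
Slowest is A at 0.6 chords/bar.

Block A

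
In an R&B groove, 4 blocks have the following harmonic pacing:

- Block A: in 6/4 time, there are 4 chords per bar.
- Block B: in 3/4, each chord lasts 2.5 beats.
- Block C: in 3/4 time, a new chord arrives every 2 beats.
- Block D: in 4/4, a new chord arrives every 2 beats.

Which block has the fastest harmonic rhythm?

Block A

A: each chord is 1.5 beats in 6/4, so 4 per bar.
B: each chord is 2.5 beats in 3/4, so 1.2 per bar.
C: each chord is 2 beats in 3/4, so 1.5 per bar.
D: each chord is 2 beats in 4/4, so 2 per bar.
Fastest is A at 4 chords/bar.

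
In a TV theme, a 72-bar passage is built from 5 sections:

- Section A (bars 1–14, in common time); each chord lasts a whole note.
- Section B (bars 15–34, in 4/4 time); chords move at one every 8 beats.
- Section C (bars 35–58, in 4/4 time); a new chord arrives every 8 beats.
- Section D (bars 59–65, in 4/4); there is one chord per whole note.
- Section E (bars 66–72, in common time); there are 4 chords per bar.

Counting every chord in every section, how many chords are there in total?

71 chords

A has 56 beats and chords last 4 each, so 14 chords.
B has 80 beats and chords last 8 each, so 10 chords.
C has 96 beats and chords last 8 each, so 12 chords.
D has 28 beats and chords last 4 each, so 7 chords.
E has 28 beats and chords last 1 each, so 28 chords.
Total: 14 + 10 + 12 + 7 + 28 = 71.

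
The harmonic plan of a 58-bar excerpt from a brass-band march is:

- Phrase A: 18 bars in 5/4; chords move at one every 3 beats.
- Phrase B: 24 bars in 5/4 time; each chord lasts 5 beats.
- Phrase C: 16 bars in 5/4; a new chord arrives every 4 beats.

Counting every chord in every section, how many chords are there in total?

A has 90 beats and chords last 3 each, so 30 chords.
B has 120 beats and chords last 5 each, so 24 chords.
C has 80 beats and chords last 4 each, so 20 chords.
Total: 30 + 24 + 20 = 74.

74 chords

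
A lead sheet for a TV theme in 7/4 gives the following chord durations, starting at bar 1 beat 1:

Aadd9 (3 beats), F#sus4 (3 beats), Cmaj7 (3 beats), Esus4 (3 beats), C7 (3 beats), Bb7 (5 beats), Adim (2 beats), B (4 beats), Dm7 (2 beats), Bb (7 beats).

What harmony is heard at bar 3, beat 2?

Beat 2 of bar 3 is beat (3−1)×7 + 2 = 16 overall.
Running totals: Aadd9 ends at 3, F#sus4 ends at 6, Cmaj7 ends at 9, Esus4 ends at 12, C7 ends at 15, Bb7 ends at 20.
Beat 16 falls within Bb7.

Bb7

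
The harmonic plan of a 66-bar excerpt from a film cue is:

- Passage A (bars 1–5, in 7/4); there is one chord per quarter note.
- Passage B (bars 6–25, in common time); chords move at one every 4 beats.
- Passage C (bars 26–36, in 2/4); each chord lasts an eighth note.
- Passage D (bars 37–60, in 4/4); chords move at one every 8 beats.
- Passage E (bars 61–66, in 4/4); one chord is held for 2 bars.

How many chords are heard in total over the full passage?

114 chords

A: 5·7 = 35 beats, 35/1 = 35 chords.
B: 20·4 = 80 beats, 80/4 = 20 chords.
C: 11·2 = 22 beats, 22/0.5 = 44 chords.
D: 24·4 = 96 beats, 96/8 = 12 chords.
E: 6·4 = 24 beats, 24/8 = 3 chords.
Total: 35 + 20 + 44 + 12 + 3 = 114.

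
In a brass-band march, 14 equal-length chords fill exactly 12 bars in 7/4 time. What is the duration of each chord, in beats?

6 beats

12 bars × 7 beats/bar = 84 beats total.
84 beats ÷ 14 chords = 6 beats per chord.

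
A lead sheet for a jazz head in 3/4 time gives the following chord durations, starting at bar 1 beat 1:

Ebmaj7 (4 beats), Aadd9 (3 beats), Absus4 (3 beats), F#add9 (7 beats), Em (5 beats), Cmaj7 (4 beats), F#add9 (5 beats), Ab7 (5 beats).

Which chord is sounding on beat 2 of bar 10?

F#add9

Beat 2 of bar 10 is beat (10−1)×3 + 2 = 29 overall.
Running totals: Ebmaj7 ends at 4, Aadd9 ends at 7, Absus4 ends at 10, F#add9 ends at 17, Em ends at 22, Cmaj7 ends at 26, F#add9 ends at 31.
Beat 29 falls within F#add9.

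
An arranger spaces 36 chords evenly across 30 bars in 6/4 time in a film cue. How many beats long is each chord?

30 bars × 6 beats/bar = 180 beats total.
180 beats ÷ 36 chords = 5 beats per chord.

5 beats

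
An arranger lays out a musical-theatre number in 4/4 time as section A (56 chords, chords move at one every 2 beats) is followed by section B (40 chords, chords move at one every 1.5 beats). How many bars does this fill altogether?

A: 56 × 2 = 112 beats = 28 bars.
B: 40 × 1.5 = 60 beats = 15 bars.
Total: 28 + 15 = 43 bars.

43 bars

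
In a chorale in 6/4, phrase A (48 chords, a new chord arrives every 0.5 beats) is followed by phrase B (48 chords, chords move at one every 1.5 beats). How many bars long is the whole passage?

16 bars

A: 48 × 0.5 = 24 beats = 4 bars.
B: 48 × 1.5 = 72 beats = 12 bars.
Total: 4 + 12 = 16 bars.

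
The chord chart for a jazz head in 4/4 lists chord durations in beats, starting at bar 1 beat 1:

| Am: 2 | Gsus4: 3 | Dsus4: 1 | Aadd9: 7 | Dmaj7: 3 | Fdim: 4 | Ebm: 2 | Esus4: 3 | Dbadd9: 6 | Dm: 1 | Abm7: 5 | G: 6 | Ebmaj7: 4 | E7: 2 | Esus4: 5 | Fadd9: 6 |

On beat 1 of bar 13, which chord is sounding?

Beat 1 of bar 13 is beat (13−1)×4 + 1 = 49 overall.
Running totals: Am ends at 2, Gsus4 ends at 5, Dsus4 ends at 6, Aadd9 ends at 13, Dmaj7 ends at 16, Fdim ends at 20, Ebm ends at 22, Esus4 ends at 25, Dbadd9 ends at 31, Dm ends at 32, Abm7 ends at 37, G ends at 43, Ebmaj7 ends at 47, E7 ends at 49.
Beat 49 falls within E7.

E7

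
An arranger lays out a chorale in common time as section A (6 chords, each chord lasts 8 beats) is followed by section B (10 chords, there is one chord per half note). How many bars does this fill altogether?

17 bars

A: 6 × 8 = 48 beats = 12 bars.
B: 10 × 2 = 20 beats = 5 bars.
Total: 12 + 5 = 17 bars.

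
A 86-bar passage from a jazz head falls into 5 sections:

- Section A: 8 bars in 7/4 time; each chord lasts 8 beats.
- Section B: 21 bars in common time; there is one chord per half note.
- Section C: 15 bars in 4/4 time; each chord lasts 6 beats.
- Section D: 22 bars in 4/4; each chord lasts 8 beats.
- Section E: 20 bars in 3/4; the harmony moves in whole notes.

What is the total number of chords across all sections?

A: 8·7 = 56 beats, 56/8 = 7 chords.
B: 21·4 = 84 beats, 84/2 = 42 chords.
C: 15·4 = 60 beats, 60/6 = 10 chords.
D: 22·4 = 88 beats, 88/8 = 11 chords.
E: 20·3 = 60 beats, 60/4 = 15 chords.
Total: 7 + 42 + 10 + 11 + 15 = 85.

85 chords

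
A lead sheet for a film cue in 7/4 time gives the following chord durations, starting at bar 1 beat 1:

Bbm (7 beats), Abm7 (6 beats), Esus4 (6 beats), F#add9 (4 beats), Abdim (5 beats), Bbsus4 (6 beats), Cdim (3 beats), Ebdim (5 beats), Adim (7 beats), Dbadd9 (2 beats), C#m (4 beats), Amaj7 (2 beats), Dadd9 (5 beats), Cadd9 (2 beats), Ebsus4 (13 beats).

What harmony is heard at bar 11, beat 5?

Beat 5 of bar 11 is beat (11−1)×7 + 5 = 75 overall.
Running totals: Bbm ends at 7, Abm7 ends at 13, Esus4 ends at 19, F#add9 ends at 23, Abdim ends at 28, Bbsus4 ends at 34, Cdim ends at 37, Ebdim ends at 42, Adim ends at 49, Dbadd9 ends at 51, C#m ends at 55, Amaj7 ends at 57, Dadd9 ends at 62, Cadd9 ends at 64, Ebsus4 ends at 77.
Beat 75 falls within Ebsus4.

Ebsus4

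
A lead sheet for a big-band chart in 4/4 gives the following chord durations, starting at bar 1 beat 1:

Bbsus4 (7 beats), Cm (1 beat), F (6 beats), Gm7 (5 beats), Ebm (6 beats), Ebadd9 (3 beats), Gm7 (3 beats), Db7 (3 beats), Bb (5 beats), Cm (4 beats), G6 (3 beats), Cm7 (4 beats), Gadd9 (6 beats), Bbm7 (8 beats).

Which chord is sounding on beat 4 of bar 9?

Bb

Beat 4 of bar 9 is beat (9−1)×4 + 4 = 36 overall.
Running totals: Bbsus4 ends at 7, Cm ends at 8, F ends at 14, Gm7 ends at 19, Ebm ends at 25, Ebadd9 ends at 28, Gm7 ends at 31, Db7 ends at 34, Bb ends at 39.
Beat 36 falls within Bb.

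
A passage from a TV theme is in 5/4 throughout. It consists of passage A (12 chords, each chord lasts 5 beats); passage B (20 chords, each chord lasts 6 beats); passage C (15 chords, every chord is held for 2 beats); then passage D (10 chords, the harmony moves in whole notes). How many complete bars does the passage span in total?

50 bars

A: 12 × 5 = 60 beats = 12 bars.
B: 20 × 6 = 120 beats = 24 bars.
C: 15 × 2 = 30 beats = 6 bars.
D: 10 × 4 = 40 beats = 8 bars.
Total: 12 + 24 + 6 + 8 = 50 bars.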